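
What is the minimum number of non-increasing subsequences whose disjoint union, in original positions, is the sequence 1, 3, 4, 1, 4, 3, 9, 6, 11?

5

The minimum number of non-increasing subsequences covering a sequence equals the length of its longest strictly increasing subsequence.
LIS length is 5 (e.g. 1, 3, 4, 9, 11), so 5 piles are needed.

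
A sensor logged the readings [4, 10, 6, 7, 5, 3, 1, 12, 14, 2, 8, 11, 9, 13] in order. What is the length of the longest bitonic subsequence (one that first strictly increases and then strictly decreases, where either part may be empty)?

7

inc[i] = longest strictly increasing subsequence ending at i; dec[i] = longest strictly decreasing subsequence starting at i:
i:      1  2  3  4  5  6  7  8  9 10 11 12 13 14
a[i]:   4 10  6  7  5  3  1 12 14  2  8 11  9 13
inc:    1  2  2  3  2  1  1  4  5  2  4  5  5  6
dec:    3  5  4  4  3  2  1  3  3  1  1  2  1  1
Best peak at i=9 (value 14): inc=5, dec=3, length 5+3−1 = 7.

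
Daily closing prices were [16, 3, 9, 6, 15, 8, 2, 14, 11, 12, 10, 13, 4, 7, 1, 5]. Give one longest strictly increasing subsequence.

3, 6, 8, 11, 12, 13

Patience tails give the LIS length; then backtrack through the dp parents:
16 → extends → [16]
3 → replaces 16 → [3]
9 → extends → [3, 9]
6 → replaces 9 → [3, 6]
15 → extends → [3, 6, 15]
8 → replaces 15 → [3, 6, 8]
2 → replaces 3 → [2, 6, 8]
14 → extends → [2, 6, 8, 14]
11 → replaces 14 → [2, 6, 8, 11]
12 → extends → [2, 6, 8, 11, 12]
10 → replaces 11 → [2, 6, 8, 10, 12]
13 → extends → [2, 6, 8, 10, 12, 13]
4 → replaces 6 → [2, 4, 8, 10, 12, 13]
7 → replaces 8 → [2, 4, 7, 10, 12, 13]
1 → replaces 2 → [1, 4, 7, 10, 12, 13]
5 → replaces 7 → [1, 4, 5, 10, 12, 13]
Length 6; one witness is 3, 6, 8, 11, 12, 13.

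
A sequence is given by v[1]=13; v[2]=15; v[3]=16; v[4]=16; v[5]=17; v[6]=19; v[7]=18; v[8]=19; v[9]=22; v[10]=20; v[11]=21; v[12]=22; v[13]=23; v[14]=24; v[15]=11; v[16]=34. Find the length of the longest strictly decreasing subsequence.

3

Negate each value so 'decreasing' becomes 'increasing', then run patience tails on the negated sequence:
-13 → extends → [-13]
-15 → replaces -13 → [-15]
-16 → replaces -15 → [-16]
-16 → already a tail → [-16]
-17 → replaces -16 → [-17]
-19 → replaces -17 → [-19]
-18 → extends → [-19, -18]
-19 → already a tail → [-19, -18]
-22 → replaces -19 → [-22, -18]
-20 → replaces -18 → [-22, -20]
-21 → replaces -20 → [-22, -21]
-22 → already a tail → [-22, -21]
-23 → replaces -22 → [-23, -21]
-24 → replaces -23 → [-24, -21]
-11 → extends → [-24, -21, -11]
-34 → replaces -24 → [-34, -21, -11]
Three tails, so the longest strictly decreasing subsequence of the original has length 3.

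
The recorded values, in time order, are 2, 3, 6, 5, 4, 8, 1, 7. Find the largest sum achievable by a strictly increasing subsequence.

Let S[i] be the best sum of a strictly increasing subsequence ending at i:
i:      1  2  3  4  5  6  7  8
a[i]:   2  3  6  5  4  8  1  7
S:      2  5 11 10  9 19  1 18
Maximum is 19 (e.g. 2 + 3 + 6 + 8).

19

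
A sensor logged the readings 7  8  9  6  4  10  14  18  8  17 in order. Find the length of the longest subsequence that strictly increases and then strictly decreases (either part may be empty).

7

inc[i] = longest strictly increasing subsequence ending at i; dec[i] = longest strictly decreasing subsequence starting at i:
i:      1  2  3  4  5  6  7  8  9 10
a[i]:   7  8  9  6  4 10 14 18  8 17
inc:    1  2  3  1  1  4  5  6  2  6
dec:    3  3  3  2  1  2  2  2  1  1
Best peak at i=8 (value 18): inc=6, dec=2, length 6+2−1 = 7.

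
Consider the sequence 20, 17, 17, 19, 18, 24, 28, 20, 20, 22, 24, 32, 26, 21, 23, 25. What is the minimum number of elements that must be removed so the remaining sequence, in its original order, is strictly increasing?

Fewest deletions = n − (longest strictly increasing subsequence).
i:      1  2  3  4  5  6  7  8  9 10 11 12 13 14 15 16
a[i]:  20 17 17 19 18 24 28 20 20 22 24 32 26 21 23 25
dp:     1  1  1  2  2  3  4  3  3  4  5  6  6  4  5  6
max dp = 6, so deletions = 16 − 6 = 10.

10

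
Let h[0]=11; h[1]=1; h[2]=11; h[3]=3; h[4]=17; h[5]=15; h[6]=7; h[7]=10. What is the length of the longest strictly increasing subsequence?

Track the smallest tail for each achievable length (strict):
11 → extends → [11]
1 → replaces 11 → [1]
11 → extends → [1, 11]
3 → replaces 11 → [1, 3]
17 → extends → [1, 3, 17]
15 → replaces 17 → [1, 3, 15]
7 → replaces 15 → [1, 3, 7]
10 → extends → [1, 3, 7, 10]
Four tails, so the longest strictly increasing subsequence has length 4 (e.g. 1, 3, 7, 10).

4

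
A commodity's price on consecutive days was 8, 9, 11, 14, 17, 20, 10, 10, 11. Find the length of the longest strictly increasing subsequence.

6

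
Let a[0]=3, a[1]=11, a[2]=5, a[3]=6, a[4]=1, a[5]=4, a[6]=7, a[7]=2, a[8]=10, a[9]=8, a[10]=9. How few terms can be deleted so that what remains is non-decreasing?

5

Fewest deletions = n − (longest non-decreasing subsequence).
Patience tails:
3 → extends → [3]
11 → extends → [3, 11]
5 → replaces 11 → [3, 5]
6 → extends → [3, 5, 6]
1 → replaces 3 → [1, 5, 6]
4 → replaces 5 → [1, 4, 6]
7 → extends → [1, 4, 6, 7]
2 → replaces 4 → [1, 2, 6, 7]
10 → extends → [1, 2, 6, 7, 10]
8 → replaces 10 → [1, 2, 6, 7, 8]
9 → extends → [1, 2, 6, 7, 8, 9]
Longest non-decreasing subsequence has length 6, so deletions = 11 − 6 = 5.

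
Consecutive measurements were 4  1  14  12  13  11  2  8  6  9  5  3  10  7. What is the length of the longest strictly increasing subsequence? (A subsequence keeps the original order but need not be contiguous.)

5

Track the smallest tail for each achievable length (strict):
4 → extends → [4]
1 → replaces 4 → [1]
14 → extends → [1, 14]
12 → replaces 14 → [1, 12]
13 → extends → [1, 12, 13]
11 → replaces 12 → [1, 11, 13]
2 → replaces 11 → [1, 2, 13]
8 → replaces 13 → [1, 2, 8]
6 → replaces 8 → [1, 2, 6]
9 → extends → [1, 2, 6, 9]
5 → replaces 6 → [1, 2, 5, 9]
3 → replaces 5 → [1, 2, 3, 9]
10 → extends → [1, 2, 3, 9, 10]
7 → replaces 9 → [1, 2, 3, 7, 10]
Five tails, so the longest strictly increasing subsequence has length 5 (e.g. 1, 2, 8, 9, 10).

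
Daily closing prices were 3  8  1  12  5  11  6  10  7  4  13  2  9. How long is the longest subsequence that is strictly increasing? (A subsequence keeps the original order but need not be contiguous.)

Let dp[i] be the length of the longest such subsequence ending at index i:
i:      1  2  3  4  5  6  7  8  9 10 11 12 13
a[i]:   3  8  1 12  5 11  6 10  7  4 13  2  9
dp:     1  2  1  3  2  3  3  4  4  2  5  2  5
Maximum dp value is 5.

5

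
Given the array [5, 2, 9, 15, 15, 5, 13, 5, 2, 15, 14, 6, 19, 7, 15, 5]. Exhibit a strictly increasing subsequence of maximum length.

Patience tails give the LIS length; then backtrack through the dp parents:
5 → extends → [5]
2 → replaces 5 → [2]
9 → extends → [2, 9]
15 → extends → [2, 9, 15]
15 → already a tail → [2, 9, 15]
5 → replaces 9 → [2, 5, 15]
13 → replaces 15 → [2, 5, 13]
5 → already a tail → [2, 5, 13]
2 → already a tail → [2, 5, 13]
15 → extends → [2, 5, 13, 15]
14 → replaces 15 → [2, 5, 13, 14]
6 → replaces 13 → [2, 5, 6, 14]
19 → extends → [2, 5, 6, 14, 19]
7 → replaces 14 → [2, 5, 6, 7, 19]
15 → replaces 19 → [2, 5, 6, 7, 15]
5 → already a tail → [2, 5, 6, 7, 15]
Length 5; one witness is 5, 9, 13, 15, 19.

5, 9, 13, 15, 19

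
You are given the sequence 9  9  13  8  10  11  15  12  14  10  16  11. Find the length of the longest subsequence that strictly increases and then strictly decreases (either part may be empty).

inc[i] = longest strictly increasing subsequence ending at i; dec[i] = longest strictly decreasing subsequence starting at i:
i:      1  2  3  4  5  6  7  8  9 10 11 12
a[i]:   9  9 13  8 10 11 15 12 14 10 16 11
inc:    1  1  2  1  2  3  4  4  5  2  6  3
dec:    2  2  3  1  1  2  3  2  2  1  2  1
Best peak at i=11 (value 16): inc=6, dec=2, length 6+2−1 = 7.

7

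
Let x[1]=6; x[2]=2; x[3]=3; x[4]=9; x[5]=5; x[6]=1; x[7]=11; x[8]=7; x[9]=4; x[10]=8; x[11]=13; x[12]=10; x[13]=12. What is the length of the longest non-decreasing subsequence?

7

Track the smallest tail for each achievable length (allowing ties):
6 → extends → [6]
2 → replaces 6 → [2]
3 → extends → [2, 3]
9 → extends → [2, 3, 9]
5 → replaces 9 → [2, 3, 5]
1 → replaces 2 → [1, 3, 5]
11 → extends → [1, 3, 5, 11]
7 → replaces 11 → [1, 3, 5, 7]
4 → replaces 5 → [1, 3, 4, 7]
8 → extends → [1, 3, 4, 7, 8]
13 → extends → [1, 3, 4, 7, 8, 13]
10 → replaces 13 → [1, 3, 4, 7, 8, 10]
12 → extends → [1, 3, 4, 7, 8, 10, 12]
Seven tails, so the longest non-decreasing subsequence has length 7 (e.g. 2, 3, 5, 7, 8, 10, 12).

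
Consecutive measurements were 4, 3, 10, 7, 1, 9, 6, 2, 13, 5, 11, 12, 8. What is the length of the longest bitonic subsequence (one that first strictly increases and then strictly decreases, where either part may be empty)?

6

inc[i] = longest strictly increasing subsequence ending at i; dec[i] = longest strictly decreasing subsequence starting at i:
i:      1  2  3  4  5  6  7  8  9 10 11 12 13
a[i]:   4  3 10  7  1  9  6  2 13  5 11 12  8
inc:    1  1  2  2  1  3  2  2  4  3  4  5  4
dec:    3  2  4  3  1  3  2  1  3  1  2  2  1
Best peak at i=9 (value 13): inc=4, dec=3, length 4+3−1 = 6.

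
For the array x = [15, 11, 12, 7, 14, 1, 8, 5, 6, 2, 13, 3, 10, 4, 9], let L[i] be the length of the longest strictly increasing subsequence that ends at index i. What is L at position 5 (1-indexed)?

dp[i] = 1 + max{dp[j] : j<i, x[j]<x[i]} (or 1 if no such j):
i:      1  2  3  4  5  6  7  8  9 10 11 12 13 14 15
x[i]:  15 11 12  7 14  1  8  5  6  2 13  3 10  4  9
dp:     1  1  2  1  3  1  2  2  3  2  4  3  4  4  5
At index 5 the value is 3.

3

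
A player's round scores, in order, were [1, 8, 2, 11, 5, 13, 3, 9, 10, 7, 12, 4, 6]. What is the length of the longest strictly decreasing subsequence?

4

Let dp[i] be the longest strictly decreasing subsequence ending at i:
i:      1  2  3  4  5  6  7  8  9 10 11 12 13
a[i]:   1  8  2 11  5 13  3  9 10  7 12  4  6
dp:     1  1  2  1  2  1  3  2  2  3  2  4  4
Maximum is 4.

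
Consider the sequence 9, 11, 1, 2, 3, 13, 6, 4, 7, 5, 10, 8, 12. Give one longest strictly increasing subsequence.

Patience tails give the LIS length; then backtrack through the dp parents:
9 → extends → [9]
11 → extends → [9, 11]
1 → replaces 9 → [1, 11]
2 → replaces 11 → [1, 2]
3 → extends → [1, 2, 3]
13 → extends → [1, 2, 3, 13]
6 → replaces 13 → [1, 2, 3, 6]
4 → replaces 6 → [1, 2, 3, 4]
7 → extends → [1, 2, 3, 4, 7]
5 → replaces 7 → [1, 2, 3, 4, 5]
10 → extends → [1, 2, 3, 4, 5, 10]
8 → replaces 10 → [1, 2, 3, 4, 5, 8]
12 → extends → [1, 2, 3, 4, 5, 8, 12]
Length 7; one witness is 1, 2, 3, 6, 7, 10, 12.

1, 2, 3, 6, 7, 10, 12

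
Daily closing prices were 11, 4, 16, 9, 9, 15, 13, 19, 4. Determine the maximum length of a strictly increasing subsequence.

Let dp[i] be the length of the longest such subsequence ending at index i:
i:      1  2  3  4  5  6  7  8  9
a[i]:  11  4 16  9  9 15 13 19  4
dp:     1  1  2  2  2  3  3  4  1
Maximum dp value is 4.

4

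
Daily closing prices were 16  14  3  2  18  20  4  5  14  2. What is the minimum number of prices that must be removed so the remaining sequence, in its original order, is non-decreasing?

Fewest deletions = n − (longest non-decreasing subsequence).
Patience tails:
16 → extends → [16]
14 → replaces 16 → [14]
3 → replaces 14 → [3]
2 → replaces 3 → [2]
18 → extends → [2, 18]
20 → extends → [2, 18, 20]
4 → replaces 18 → [2, 4, 20]
5 → replaces 20 → [2, 4, 5]
14 → extends → [2, 4, 5, 14]
2 → replaces 4 → [2, 2, 5, 14]
Longest non-decreasing subsequence has length 4, so deletions = 10 − 4 = 6.

6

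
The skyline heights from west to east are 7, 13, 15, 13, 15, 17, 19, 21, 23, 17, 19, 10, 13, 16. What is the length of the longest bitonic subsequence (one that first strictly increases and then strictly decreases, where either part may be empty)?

inc[i] = longest strictly increasing subsequence ending at i; dec[i] = longest strictly decreasing subsequence starting at i:
i:      1  2  3  4  5  6  7  8  9 10 11 12 13 14
a[i]:   7 13 15 13 15 17 19 21 23 17 19 10 13 16
inc:    1  2  3  2  3  4  5  6  7  4  5  2  3  4
dec:    1  2  3  2  2  2  3  3  3  2  2  1  1  1
Best peak at i=9 (value 23): inc=7, dec=3, length 7+3−1 = 9.

9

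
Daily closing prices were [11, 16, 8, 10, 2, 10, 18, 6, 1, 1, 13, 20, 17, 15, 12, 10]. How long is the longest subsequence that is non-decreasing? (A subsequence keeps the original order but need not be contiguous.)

Track the smallest tail for each achievable length (allowing ties):
11 → extends → [11]
16 → extends → [11, 16]
8 → replaces 11 → [8, 16]
10 → replaces 16 → [8, 10]
2 → replaces 8 → [2, 10]
10 → extends → [2, 10, 10]
18 → extends → [2, 10, 10, 18]
6 → replaces 10 → [2, 6, 10, 18]
1 → replaces 2 → [1, 6, 10, 18]
1 → replaces 6 → [1, 1, 10, 18]
13 → replaces 18 → [1, 1, 10, 13]
20 → extends → [1, 1, 10, 13, 20]
17 → replaces 20 → [1, 1, 10, 13, 17]
15 → replaces 17 → [1, 1, 10, 13, 15]
12 → replaces 13 → [1, 1, 10, 12, 15]
10 → replaces 12 → [1, 1, 10, 10, 15]
Five tails, so the longest non-decreasing subsequence has length 5 (e.g. 8, 10, 10, 18, 20).

5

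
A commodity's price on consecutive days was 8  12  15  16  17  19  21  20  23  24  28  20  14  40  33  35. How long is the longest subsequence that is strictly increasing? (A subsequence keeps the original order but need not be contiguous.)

Track the smallest tail for each achievable length (strict):
8 → extends → [8]
12 → extends → [8, 12]
15 → extends → [8, 12, 15]
16 → extends → [8, 12, 15, 16]
17 → extends → [8, 12, 15, 16, 17]
19 → extends → [8, 12, 15, 16, 17, 19]
21 → extends → [8, 12, 15, 16, 17, 19, 21]
20 → replaces 21 → [8, 12, 15, 16, 17, 19, 20]
23 → extends → [8, 12, 15, 16, 17, 19, 20, 23]
24 → extends → [8, 12, 15, 16, 17, 19, 20, 23, 24]
28 → extends → [8, 12, 15, 16, 17, 19, 20, 23, 24, 28]
20 → already a tail → [8, 12, 15, 16, 17, 19, 20, 23, 24, 28]
14 → replaces 15 → [8, 12, 14, 16, 17, 19, 20, 23, 24, 28]
40 → extends → [8, 12, 14, 16, 17, 19, 20, 23, 24, 28, 40]
33 → replaces 40 → [8, 12, 14, 16, 17, 19, 20, 23, 24, 28, 33]
35 → extends → [8, 12, 14, 16, 17, 19, 20, 23, 24, 28, 33, 35]
Twelve tails, so the longest strictly increasing subsequence has length 12 (e.g. 8, 12, 15, 16, 17, 19, 21, 23, 24, 28, 33, 35).

12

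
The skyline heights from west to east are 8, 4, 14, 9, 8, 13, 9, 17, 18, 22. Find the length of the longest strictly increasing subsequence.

6

Track the smallest tail for each achievable length (strict):
8 → extends → [8]
4 → replaces 8 → [4]
14 → extends → [4, 14]
9 → replaces 14 → [4, 9]
8 → replaces 9 → [4, 8]
13 → extends → [4, 8, 13]
9 → replaces 13 → [4, 8, 9]
17 → extends → [4, 8, 9, 17]
18 → extends → [4, 8, 9, 17, 18]
22 → extends → [4, 8, 9, 17, 18, 22]
Six tails, so the longest strictly increasing subsequence has length 6 (e.g. 8, 9, 13, 17, 18, 22).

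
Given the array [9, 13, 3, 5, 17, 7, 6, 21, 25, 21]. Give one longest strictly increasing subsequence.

Patience tails give the LIS length; then backtrack through the dp parents:
9 → extends → [9]
13 → extends → [9, 13]
3 → replaces 9 → [3, 13]
5 → replaces 13 → [3, 5]
17 → extends → [3, 5, 17]
7 → replaces 17 → [3, 5, 7]
6 → replaces 7 → [3, 5, 6]
21 → extends → [3, 5, 6, 21]
25 → extends → [3, 5, 6, 21, 25]
21 → already a tail → [3, 5, 6, 21, 25]
Length 5; one witness is 9, 13, 17, 21, 25.

9, 13, 17, 21, 25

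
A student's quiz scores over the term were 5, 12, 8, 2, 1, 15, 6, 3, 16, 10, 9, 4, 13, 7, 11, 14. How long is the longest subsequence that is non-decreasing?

6

Track the smallest tail for each achievable length (allowing ties):
5 → extends → [5]
12 → extends → [5, 12]
8 → replaces 12 → [5, 8]
2 → replaces 5 → [2, 8]
1 → replaces 2 → [1, 8]
15 → extends → [1, 8, 15]
6 → replaces 8 → [1, 6, 15]
3 → replaces 6 → [1, 3, 15]
16 → extends → [1, 3, 15, 16]
10 → replaces 15 → [1, 3, 10, 16]
9 → replaces 10 → [1, 3, 9, 16]
4 → replaces 9 → [1, 3, 4, 16]
13 → replaces 16 → [1, 3, 4, 13]
7 → replaces 13 → [1, 3, 4, 7]
11 → extends → [1, 3, 4, 7, 11]
14 → extends → [1, 3, 4, 7, 11, 14]
Six tails, so the longest non-decreasing subsequence has length 6 (e.g. 2, 3, 4, 7, 11, 14).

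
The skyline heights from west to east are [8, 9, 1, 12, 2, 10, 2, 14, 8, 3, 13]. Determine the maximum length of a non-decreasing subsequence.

Track the smallest tail for each achievable length (allowing ties):
8 → extends → [8]
9 → extends → [8, 9]
1 → replaces 8 → [1, 9]
12 → extends → [1, 9, 12]
2 → replaces 9 → [1, 2, 12]
10 → replaces 12 → [1, 2, 10]
2 → replaces 10 → [1, 2, 2]
14 → extends → [1, 2, 2, 14]
8 → replaces 14 → [1, 2, 2, 8]
3 → replaces 8 → [1, 2, 2, 3]
13 → extends → [1, 2, 2, 3, 13]
Five tails, so the longest non-decreasing subsequence has length 5 (e.g. 1, 2, 2, 8, 13).

5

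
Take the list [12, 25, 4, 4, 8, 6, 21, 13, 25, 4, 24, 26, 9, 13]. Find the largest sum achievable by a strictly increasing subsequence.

84

Let S[i] be the best sum of a strictly increasing subsequence ending at i:
i:      1  2  3  4  5  6  7  8  9 10 11 12 13 14
a[i]:  12 25  4  4  8  6 21 13 25  4 24 26  9 13
S:     12 37  4  4 12 10 33 25 58  4 57 84 21 34
Maximum is 84 (e.g. 4 + 8 + 21 + 25 + 26).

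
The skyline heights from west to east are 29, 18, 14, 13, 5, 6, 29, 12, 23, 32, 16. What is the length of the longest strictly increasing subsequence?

Track the smallest tail for each achievable length (strict):
29 → extends → [29]
18 → replaces 29 → [18]
14 → replaces 18 → [14]
13 → replaces 14 → [13]
5 → replaces 13 → [5]
6 → extends → [5, 6]
29 → extends → [5, 6, 29]
12 → replaces 29 → [5, 6, 12]
23 → extends → [5, 6, 12, 23]
32 → extends → [5, 6, 12, 23, 32]
16 → replaces 23 → [5, 6, 12, 16, 32]
Five tails, so the longest strictly increasing subsequence has length 5 (e.g. 5, 6, 12, 23, 32).

5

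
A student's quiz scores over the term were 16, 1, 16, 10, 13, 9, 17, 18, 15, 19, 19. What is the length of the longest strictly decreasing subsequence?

3

Let dp[i] be the longest strictly decreasing subsequence ending at i:
i:      1  2  3  4  5  6  7  8  9 10 11
a[i]:  16  1 16 10 13  9 17 18 15 19 19
dp:     1  2  1  2  2  3  1  1  2  1  1
Maximum is 3.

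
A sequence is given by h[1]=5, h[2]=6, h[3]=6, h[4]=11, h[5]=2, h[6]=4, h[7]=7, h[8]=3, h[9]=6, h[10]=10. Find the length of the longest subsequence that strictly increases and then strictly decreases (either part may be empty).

inc[i] = longest strictly increasing subsequence ending at i; dec[i] = longest strictly decreasing subsequence starting at i:
i:      1  2  3  4  5  6  7  8  9 10
h[i]:   5  6  6 11  2  4  7  3  6 10
inc:    1  2  2  3  1  2  3  2  3  4
dec:    3  3  3  3  1  2  2  1  1  1
Best peak at i=4 (value 11): inc=3, dec=3, length 3+3−1 = 5.

5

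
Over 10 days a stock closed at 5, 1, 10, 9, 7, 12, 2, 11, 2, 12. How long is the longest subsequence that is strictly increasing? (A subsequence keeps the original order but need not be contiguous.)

Track the smallest tail for each achievable length (strict):
5 → extends → [5]
1 → replaces 5 → [1]
10 → extends → [1, 10]
9 → replaces 10 → [1, 9]
7 → replaces 9 → [1, 7]
12 → extends → [1, 7, 12]
2 → replaces 7 → [1, 2, 12]
11 → replaces 12 → [1, 2, 11]
2 → already a tail → [1, 2, 11]
12 → extends → [1, 2, 11, 12]
Four tails, so the longest strictly increasing subsequence has length 4 (e.g. 5, 10, 11, 12).

4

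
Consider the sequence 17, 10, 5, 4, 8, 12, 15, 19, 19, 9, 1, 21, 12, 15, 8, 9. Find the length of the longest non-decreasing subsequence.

7

Track the smallest tail for each achievable length (allowing ties):
17 → extends → [17]
10 → replaces 17 → [10]
5 → replaces 10 → [5]
4 → replaces 5 → [4]
8 → extends → [4, 8]
12 → extends → [4, 8, 12]
15 → extends → [4, 8, 12, 15]
19 → extends → [4, 8, 12, 15, 19]
19 → extends → [4, 8, 12, 15, 19, 19]
9 → replaces 12 → [4, 8, 9, 15, 19, 19]
1 → replaces 4 → [1, 8, 9, 15, 19, 19]
21 → extends → [1, 8, 9, 15, 19, 19, 21]
12 → replaces 15 → [1, 8, 9, 12, 19, 19, 21]
15 → replaces 19 → [1, 8, 9, 12, 15, 19, 21]
8 → replaces 9 → [1, 8, 8, 12, 15, 19, 21]
9 → replaces 12 → [1, 8, 8, 9, 15, 19, 21]
Seven tails, so the longest non-decreasing subsequence has length 7 (e.g. 5, 8, 12, 15, 19, 19, 21).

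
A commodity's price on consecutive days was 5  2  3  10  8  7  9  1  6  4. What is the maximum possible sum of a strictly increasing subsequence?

22

Let S[i] be the best sum of a strictly increasing subsequence ending at i:
i:      1  2  3  4  5  6  7  8  9 10
a[i]:   5  2  3 10  8  7  9  1  6  4
S:      5  2  5 15 13 12 22  1 11  9
Maximum is 22 (e.g. 2 + 3 + 8 + 9).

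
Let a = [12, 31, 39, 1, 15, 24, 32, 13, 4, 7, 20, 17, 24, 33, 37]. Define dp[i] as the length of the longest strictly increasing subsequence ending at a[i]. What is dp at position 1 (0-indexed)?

dp[i] = 1 + max{dp[j] : j<i, a[j]<a[i]} (or 1 if no such j):
i:      0  1  2  3  4  5  6  7  8  9 10 11 12 13 14
a[i]:  12 31 39  1 15 24 32 13  4  7 20 17 24 33 37
dp:     1  2  3  1  2  3  4  2  2  3  4  4  5  6  7
At index 1 the value is 2.

2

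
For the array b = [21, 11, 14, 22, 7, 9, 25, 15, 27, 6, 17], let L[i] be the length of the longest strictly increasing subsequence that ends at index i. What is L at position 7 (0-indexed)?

dp[i] = 1 + max{dp[j] : j<i, b[j]<b[i]} (or 1 if no such j):
i:      0  1  2  3  4  5  6  7  8  9 10
b[i]:  21 11 14 22  7  9 25 15 27  6 17
dp:     1  1  2  3  1  2  4  3  5  1  4
At index 7 the value is 3.

3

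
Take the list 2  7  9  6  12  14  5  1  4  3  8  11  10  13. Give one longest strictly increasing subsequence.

Patience tails give the LIS length; then backtrack through the dp parents:
2 → extends → [2]
7 → extends → [2, 7]
9 → extends → [2, 7, 9]
6 → replaces 7 → [2, 6, 9]
12 → extends → [2, 6, 9, 12]
14 → extends → [2, 6, 9, 12, 14]
5 → replaces 6 → [2, 5, 9, 12, 14]
1 → replaces 2 → [1, 5, 9, 12, 14]
4 → replaces 5 → [1, 4, 9, 12, 14]
3 → replaces 4 → [1, 3, 9, 12, 14]
8 → replaces 9 → [1, 3, 8, 12, 14]
11 → replaces 12 → [1, 3, 8, 11, 14]
10 → replaces 11 → [1, 3, 8, 10, 14]
13 → replaces 14 → [1, 3, 8, 10, 13]
Length 5; one witness is 2, 7, 9, 12, 14.

2, 7, 9, 12, 14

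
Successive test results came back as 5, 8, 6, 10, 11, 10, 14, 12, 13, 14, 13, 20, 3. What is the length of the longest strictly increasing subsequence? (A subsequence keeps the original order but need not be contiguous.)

8

Track the smallest tail for each achievable length (strict):
5 → extends → [5]
8 → extends → [5, 8]
6 → replaces 8 → [5, 6]
10 → extends → [5, 6, 10]
11 → extends → [5, 6, 10, 11]
10 → already a tail → [5, 6, 10, 11]
14 → extends → [5, 6, 10, 11, 14]
12 → replaces 14 → [5, 6, 10, 11, 12]
13 → extends → [5, 6, 10, 11, 12, 13]
14 → extends → [5, 6, 10, 11, 12, 13, 14]
13 → already a tail → [5, 6, 10, 11, 12, 13, 14]
20 → extends → [5, 6, 10, 11, 12, 13, 14, 20]
3 → replaces 5 → [3, 6, 10, 11, 12, 13, 14, 20]
Eight tails, so the longest strictly increasing subsequence has length 8 (e.g. 5, 8, 10, 11, 12, 13, 14, 20).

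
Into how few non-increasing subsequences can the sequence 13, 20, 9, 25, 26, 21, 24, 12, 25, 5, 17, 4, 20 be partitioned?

The minimum number of non-increasing subsequences covering a sequence equals the length of its longest strictly increasing subsequence.
LIS length is 5 (e.g. 13, 20, 21, 24, 25), so 5 piles are needed.

5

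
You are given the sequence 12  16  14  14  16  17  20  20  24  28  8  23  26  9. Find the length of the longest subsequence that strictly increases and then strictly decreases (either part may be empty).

9

inc[i] = longest strictly increasing subsequence ending at i; dec[i] = longest strictly decreasing subsequence starting at i:
i:      1  2  3  4  5  6  7  8  9 10 11 12 13 14
a[i]:  12 16 14 14 16 17 20 20 24 28  8 23 26  9
inc:    1  2  2  2  3  4  5  5  6  7  1  6  7  2
dec:    2  3  2  2  2  2  2  2  3  3  1  2  2  1
Best peak at i=10 (value 28): inc=7, dec=3, length 7+3−1 = 9.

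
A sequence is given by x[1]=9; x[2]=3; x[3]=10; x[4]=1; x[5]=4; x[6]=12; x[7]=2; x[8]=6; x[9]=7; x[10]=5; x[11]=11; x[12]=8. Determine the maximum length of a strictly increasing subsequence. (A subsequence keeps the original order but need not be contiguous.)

5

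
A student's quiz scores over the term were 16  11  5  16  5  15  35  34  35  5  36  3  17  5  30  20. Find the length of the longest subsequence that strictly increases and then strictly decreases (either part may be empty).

inc[i] = longest strictly increasing subsequence ending at i; dec[i] = longest strictly decreasing subsequence starting at i:
i:      1  2  3  4  5  6  7  8  9 10 11 12 13 14 15 16
a[i]:  16 11  5 16  5 15 35 34 35  5 36  3 17  5 30 20
inc:    1  1  1  2  1  2  3  3  4  1  5  1  3  2  4  4
dec:    4  3  2  4  2  3  4  3  3  2  3  1  2  1  2  1
Best peak at i=11 (value 36): inc=5, dec=3, length 5+3−1 = 7.

7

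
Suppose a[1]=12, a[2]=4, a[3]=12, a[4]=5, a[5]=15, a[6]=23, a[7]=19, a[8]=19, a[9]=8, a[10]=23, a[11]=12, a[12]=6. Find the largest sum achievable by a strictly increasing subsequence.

Let S[i] be the best sum of a strictly increasing subsequence ending at i:
i:      1  2  3  4  5  6  7  8  9 10 11 12
a[i]:  12  4 12  5 15 23 19 19  8 23 12  6
S:     12  4 16  9 31 54 50 50 17 73 29 15
Maximum is 73 (e.g. 4 + 12 + 15 + 19 + 23).

73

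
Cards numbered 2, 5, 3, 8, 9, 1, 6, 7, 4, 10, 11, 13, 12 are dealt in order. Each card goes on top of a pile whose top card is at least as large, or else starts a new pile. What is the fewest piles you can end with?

7

Place each on the leftmost legal pile:
2 → new pile 1 (tops now [2])
5 → new pile 2 (tops now [2, 5])
3 → pile 2 (tops now [2, 3])
8 → new pile 3 (tops now [2, 3, 8])
9 → new pile 4 (tops now [2, 3, 8, 9])
1 → pile 1 (tops now [1, 3, 8, 9])
6 → pile 3 (tops now [1, 3, 6, 9])
7 → pile 4 (tops now [1, 3, 6, 7])
4 → pile 3 (tops now [1, 3, 4, 7])
10 → new pile 5 (tops now [1, 3, 4, 7, 10])
11 → new pile 6 (tops now [1, 3, 4, 7, 10, 11])
13 → new pile 7 (tops now [1, 3, 4, 7, 10, 11, 13])
12 → pile 7 (tops now [1, 3, 4, 7, 10, 11, 12])
Seven piles.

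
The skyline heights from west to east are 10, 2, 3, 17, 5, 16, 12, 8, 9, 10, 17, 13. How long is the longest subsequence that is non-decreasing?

7

Track the smallest tail for each achievable length (allowing ties):
10 → extends → [10]
2 → replaces 10 → [2]
3 → extends → [2, 3]
17 → extends → [2, 3, 17]
5 → replaces 17 → [2, 3, 5]
16 → extends → [2, 3, 5, 16]
12 → replaces 16 → [2, 3, 5, 12]
8 → replaces 12 → [2, 3, 5, 8]
9 → extends → [2, 3, 5, 8, 9]
10 → extends → [2, 3, 5, 8, 9, 10]
17 → extends → [2, 3, 5, 8, 9, 10, 17]
13 → replaces 17 → [2, 3, 5, 8, 9, 10, 13]
Seven tails, so the longest non-decreasing subsequence has length 7 (e.g. 2, 3, 5, 8, 9, 10, 17).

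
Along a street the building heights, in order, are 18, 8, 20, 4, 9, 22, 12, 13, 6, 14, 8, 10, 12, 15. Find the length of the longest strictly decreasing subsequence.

3

Negate each value so 'decreasing' becomes 'increasing', then run patience tails on the negated sequence:
-18 → extends → [-18]
-8 → extends → [-18, -8]
-20 → replaces -18 → [-20, -8]
-4 → extends → [-20, -8, -4]
-9 → replaces -8 → [-20, -9, -4]
-22 → replaces -20 → [-22, -9, -4]
-12 → replaces -9 → [-22, -12, -4]
-13 → replaces -12 → [-22, -13, -4]
-6 → replaces -4 → [-22, -13, -6]
-14 → replaces -13 → [-22, -14, -6]
-8 → replaces -6 → [-22, -14, -8]
-10 → replaces -8 → [-22, -14, -10]
-12 → replaces -10 → [-22, -14, -12]
-15 → replaces -14 → [-22, -15, -12]
Three tails, so the longest strictly decreasing subsequence of the original has length 3.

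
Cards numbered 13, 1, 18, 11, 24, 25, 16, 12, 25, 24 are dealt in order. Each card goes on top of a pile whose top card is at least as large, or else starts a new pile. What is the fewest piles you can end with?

Place each on the leftmost legal pile:
13 → new pile 1 (tops now [13])
1 → pile 1 (tops now [1])
18 → new pile 2 (tops now [1, 18])
11 → pile 2 (tops now [1, 11])
24 → new pile 3 (tops now [1, 11, 24])
25 → new pile 4 (tops now [1, 11, 24, 25])
16 → pile 3 (tops now [1, 11, 16, 25])
12 → pile 3 (tops now [1, 11, 12, 25])
25 → pile 4 (tops now [1, 11, 12, 25])
24 → pile 4 (tops now [1, 11, 12, 24])
Four piles.

4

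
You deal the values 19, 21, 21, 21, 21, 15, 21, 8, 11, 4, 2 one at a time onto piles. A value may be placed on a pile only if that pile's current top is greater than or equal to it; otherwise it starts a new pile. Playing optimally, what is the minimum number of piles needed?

2

Place each on the leftmost legal pile:
19 → new pile 1 (tops now [19])
21 → new pile 2 (tops now [19, 21])
21 → pile 2 (tops now [19, 21])
21 → pile 2 (tops now [19, 21])
21 → pile 2 (tops now [19, 21])
15 → pile 1 (tops now [15, 21])
21 → pile 2 (tops now [15, 21])
8 → pile 1 (tops now [8, 21])
11 → pile 2 (tops now [8, 11])
4 → pile 1 (tops now [4, 11])
2 → pile 1 (tops now [2, 11])
Two piles.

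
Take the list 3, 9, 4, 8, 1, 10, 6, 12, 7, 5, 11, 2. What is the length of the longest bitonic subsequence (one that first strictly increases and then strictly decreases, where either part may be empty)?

8

inc[i] = longest strictly increasing subsequence ending at i; dec[i] = longest strictly decreasing subsequence starting at i:
i:      1  2  3  4  5  6  7  8  9 10 11 12
a[i]:   3  9  4  8  1 10  6 12  7  5 11  2
inc:    1  2  2  3  1  4  3  5  4  3  5  2
dec:    2  5  2  4  1  4  3  4  3  2  2  1
Best peak at i=8 (value 12): inc=5, dec=4, length 5+4−1 = 8.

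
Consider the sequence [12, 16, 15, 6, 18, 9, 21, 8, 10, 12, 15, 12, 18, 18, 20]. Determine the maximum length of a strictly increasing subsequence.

7

Track the smallest tail for each achievable length (strict):
12 → extends → [12]
16 → extends → [12, 16]
15 → replaces 16 → [12, 15]
6 → replaces 12 → [6, 15]
18 → extends → [6, 15, 18]
9 → replaces 15 → [6, 9, 18]
21 → extends → [6, 9, 18, 21]
8 → replaces 9 → [6, 8, 18, 21]
10 → replaces 18 → [6, 8, 10, 21]
12 → replaces 21 → [6, 8, 10, 12]
15 → extends → [6, 8, 10, 12, 15]
12 → already a tail → [6, 8, 10, 12, 15]
18 → extends → [6, 8, 10, 12, 15, 18]
18 → already a tail → [6, 8, 10, 12, 15, 18]
20 → extends → [6, 8, 10, 12, 15, 18, 20]
Seven tails, so the longest strictly increasing subsequence has length 7 (e.g. 6, 9, 10, 12, 15, 18, 20).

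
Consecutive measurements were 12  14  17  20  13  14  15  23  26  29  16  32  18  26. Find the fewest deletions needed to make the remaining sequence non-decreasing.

6

Fewest deletions = n − (longest non-decreasing subsequence).
Patience tails:
12 → extends → [12]
14 → extends → [12, 14]
17 → extends → [12, 14, 17]
20 → extends → [12, 14, 17, 20]
13 → replaces 14 → [12, 13, 17, 20]
14 → replaces 17 → [12, 13, 14, 20]
15 → replaces 20 → [12, 13, 14, 15]
23 → extends → [12, 13, 14, 15, 23]
26 → extends → [12, 13, 14, 15, 23, 26]
29 → extends → [12, 13, 14, 15, 23, 26, 29]
16 → replaces 23 → [12, 13, 14, 15, 16, 26, 29]
32 → extends → [12, 13, 14, 15, 16, 26, 29, 32]
18 → replaces 26 → [12, 13, 14, 15, 16, 18, 29, 32]
26 → replaces 29 → [12, 13, 14, 15, 16, 18, 26, 32]
Longest non-decreasing subsequence has length 8, so deletions = 14 − 8 = 6.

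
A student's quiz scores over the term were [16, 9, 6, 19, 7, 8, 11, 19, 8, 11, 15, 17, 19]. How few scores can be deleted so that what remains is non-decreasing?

Fewest deletions = n − (longest non-decreasing subsequence).
i:      1  2  3  4  5  6  7  8  9 10 11 12 13
a[i]:  16  9  6 19  7  8 11 19  8 11 15 17 19
dp:     1  1  1  2  2  3  4  5  4  5  6  7  8
max dp = 8, so deletions = 13 − 8 = 5.

5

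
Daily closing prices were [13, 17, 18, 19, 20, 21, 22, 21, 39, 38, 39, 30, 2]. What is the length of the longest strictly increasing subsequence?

Let dp[i] be the length of the longest such subsequence ending at index i:
i:      1  2  3  4  5  6  7  8  9 10 11 12 13
a[i]:  13 17 18 19 20 21 22 21 39 38 39 30  2
dp:     1  2  3  4  5  6  7  6  8  8  9  8  1
Maximum dp value is 9.

9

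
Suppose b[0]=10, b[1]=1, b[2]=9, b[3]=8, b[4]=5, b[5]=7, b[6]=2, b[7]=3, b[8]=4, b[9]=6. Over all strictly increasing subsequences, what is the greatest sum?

16

Let S[i] be the best sum of a strictly increasing subsequence ending at i:
i:      0  1  2  3  4  5  6  7  8  9
b[i]:  10  1  9  8  5  7  2  3  4  6
S:     10  1 10  9  6 13  3  6 10 16
Maximum is 16 (e.g. 1 + 2 + 3 + 4 + 6).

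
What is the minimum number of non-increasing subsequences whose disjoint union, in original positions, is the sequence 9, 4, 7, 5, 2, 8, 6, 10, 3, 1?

4

The minimum number of non-increasing subsequences covering a sequence equals the length of its longest strictly increasing subsequence.
LIS length is 4 (e.g. 4, 7, 8, 10), so 4 piles are needed.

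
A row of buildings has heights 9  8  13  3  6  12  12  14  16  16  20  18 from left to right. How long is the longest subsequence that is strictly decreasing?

3

Negate each value so 'decreasing' becomes 'increasing', then run patience tails on the negated sequence:
-9 → extends → [-9]
-8 → extends → [-9, -8]
-13 → replaces -9 → [-13, -8]
-3 → extends → [-13, -8, -3]
-6 → replaces -3 → [-13, -8, -6]
-12 → replaces -8 → [-13, -12, -6]
-12 → already a tail → [-13, -12, -6]
-14 → replaces -13 → [-14, -12, -6]
-16 → replaces -14 → [-16, -12, -6]
-16 → already a tail → [-16, -12, -6]
-20 → replaces -16 → [-20, -12, -6]
-18 → replaces -12 → [-20, -18, -6]
Three tails, so the longest strictly decreasing subsequence of the original has length 3.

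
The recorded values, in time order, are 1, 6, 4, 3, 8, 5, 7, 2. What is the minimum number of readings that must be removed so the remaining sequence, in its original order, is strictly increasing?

4

Fewest deletions = n − (longest strictly increasing subsequence).
i:     1 2 3 4 5 6 7 8
a[i]:  1 6 4 3 8 5 7 2
dp:    1 2 2 2 3 3 4 2
max dp = 4, so deletions = 8 − 4 = 4.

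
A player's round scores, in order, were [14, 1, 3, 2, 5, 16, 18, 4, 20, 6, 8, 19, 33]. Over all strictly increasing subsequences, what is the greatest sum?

101

Let S[i] be the best sum of a strictly increasing subsequence ending at i:
i:       1   2   3   4   5   6   7   8   9  10  11  12  13
a[i]:   14   1   3   2   5  16  18   4  20   6   8  19  33
S:      14   1   4   3   9  30  48   8  68  15  23  67 101
Maximum is 101 (e.g. 14 + 16 + 18 + 20 + 33).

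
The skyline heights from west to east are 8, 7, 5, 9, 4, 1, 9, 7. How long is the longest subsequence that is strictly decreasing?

5

Negate each value so 'decreasing' becomes 'increasing', then run patience tails on the negated sequence:
-8 → extends → [-8]
-7 → extends → [-8, -7]
-5 → extends → [-8, -7, -5]
-9 → replaces -8 → [-9, -7, -5]
-4 → extends → [-9, -7, -5, -4]
-1 → extends → [-9, -7, -5, -4, -1]
-9 → already a tail → [-9, -7, -5, -4, -1]
-7 → already a tail → [-9, -7, -5, -4, -1]
Five tails, so the longest strictly decreasing subsequence of the original has length 5.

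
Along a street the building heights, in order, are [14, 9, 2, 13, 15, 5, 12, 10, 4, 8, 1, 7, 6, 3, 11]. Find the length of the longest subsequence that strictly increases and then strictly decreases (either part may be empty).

9

inc[i] = longest strictly increasing subsequence ending at i; dec[i] = longest strictly decreasing subsequence starting at i:
i:      1  2  3  4  5  6  7  8  9 10 11 12 13 14 15
a[i]:  14  9  2 13 15  5 12 10  4  8  1  7  6  3 11
inc:    1  1  1  2  3  2  3  3  2  3  1  3  3  2  4
dec:    8  5  2  7  7  3  6  5  2  4  1  3  2  1  1
Best peak at i=5 (value 15): inc=3, dec=7, length 3+7−1 = 9.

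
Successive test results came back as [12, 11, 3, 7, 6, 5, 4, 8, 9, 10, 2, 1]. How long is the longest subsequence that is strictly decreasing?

Negate each value so 'decreasing' becomes 'increasing', then run patience tails on the negated sequence:
-12 → extends → [-12]
-11 → extends → [-12, -11]
-3 → extends → [-12, -11, -3]
-7 → replaces -3 → [-12, -11, -7]
-6 → extends → [-12, -11, -7, -6]
-5 → extends → [-12, -11, -7, -6, -5]
-4 → extends → [-12, -11, -7, -6, -5, -4]
-8 → replaces -7 → [-12, -11, -8, -6, -5, -4]
-9 → replaces -8 → [-12, -11, -9, -6, -5, -4]
-10 → replaces -9 → [-12, -11, -10, -6, -5, -4]
-2 → extends → [-12, -11, -10, -6, -5, -4, -2]
-1 → extends → [-12, -11, -10, -6, -5, -4, -2, -1]
Eight tails, so the longest strictly decreasing subsequence of the original has length 8.

8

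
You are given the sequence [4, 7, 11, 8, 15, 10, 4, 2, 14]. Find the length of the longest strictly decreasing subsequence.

4

Negate each value so 'decreasing' becomes 'increasing', then run patience tails on the negated sequence:
-4 → extends → [-4]
-7 → replaces -4 → [-7]
-11 → replaces -7 → [-11]
-8 → extends → [-11, -8]
-15 → replaces -11 → [-15, -8]
-10 → replaces -8 → [-15, -10]
-4 → extends → [-15, -10, -4]
-2 → extends → [-15, -10, -4, -2]
-14 → replaces -10 → [-15, -14, -4, -2]
Four tails, so the longest strictly decreasing subsequence of the original has length 4.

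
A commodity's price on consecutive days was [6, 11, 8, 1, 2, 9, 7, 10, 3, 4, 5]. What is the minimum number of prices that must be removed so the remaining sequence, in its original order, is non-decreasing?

6

Fewest deletions = n − (longest non-decreasing subsequence).
Patience tails:
6 → extends → [6]
11 → extends → [6, 11]
8 → replaces 11 → [6, 8]
1 → replaces 6 → [1, 8]
2 → replaces 8 → [1, 2]
9 → extends → [1, 2, 9]
7 → replaces 9 → [1, 2, 7]
10 → extends → [1, 2, 7, 10]
3 → replaces 7 → [1, 2, 3, 10]
4 → replaces 10 → [1, 2, 3, 4]
5 → extends → [1, 2, 3, 4, 5]
Longest non-decreasing subsequence has length 5, so deletions = 11 − 5 = 6.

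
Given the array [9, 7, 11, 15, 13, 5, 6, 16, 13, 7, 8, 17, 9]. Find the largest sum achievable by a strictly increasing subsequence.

Let S[i] be the best sum of a strictly increasing subsequence ending at i:
i:      1  2  3  4  5  6  7  8  9 10 11 12 13
a[i]:   9  7 11 15 13  5  6 16 13  7  8 17  9
S:      9  7 20 35 33  5 11 51 33 18 26 68 35
Maximum is 68 (e.g. 9 + 11 + 15 + 16 + 17).

68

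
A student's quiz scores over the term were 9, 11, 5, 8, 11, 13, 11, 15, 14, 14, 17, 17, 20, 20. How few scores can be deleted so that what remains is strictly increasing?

Fewest deletions = n − (longest strictly increasing subsequence).
Patience tails:
9 → extends → [9]
11 → extends → [9, 11]
5 → replaces 9 → [5, 11]
8 → replaces 11 → [5, 8]
11 → extends → [5, 8, 11]
13 → extends → [5, 8, 11, 13]
11 → already a tail → [5, 8, 11, 13]
15 → extends → [5, 8, 11, 13, 15]
14 → replaces 15 → [5, 8, 11, 13, 14]
14 → already a tail → [5, 8, 11, 13, 14]
17 → extends → [5, 8, 11, 13, 14, 17]
17 → already a tail → [5, 8, 11, 13, 14, 17]
20 → extends → [5, 8, 11, 13, 14, 17, 20]
20 → already a tail → [5, 8, 11, 13, 14, 17, 20]
Longest strictly increasing subsequence has length 7, so deletions = 14 − 7 = 7.

7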